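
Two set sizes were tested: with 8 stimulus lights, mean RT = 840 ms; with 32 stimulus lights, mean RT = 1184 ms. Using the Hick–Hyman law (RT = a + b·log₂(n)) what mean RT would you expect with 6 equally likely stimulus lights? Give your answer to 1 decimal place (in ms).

768.6 ms

Solve the two-equation system in a and b:
  b = (1184 − 840) / (log₂ 32 − log₂ 8) = 344 / (5 − 3) = 172.000 ms/bit
  a = 840 − 172.000 × 3 = 324.000 ms
Then RT(6) = 324.000 + 172.000 × log₂ 6 = 324.000 + 172.000 × 2.5850 ≈ 768.614 ms.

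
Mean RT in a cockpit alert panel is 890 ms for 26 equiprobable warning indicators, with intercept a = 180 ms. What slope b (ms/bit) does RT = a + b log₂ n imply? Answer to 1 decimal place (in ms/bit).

b = (890 − 180) / log₂(26) = 710 / 4.7004 = 151.050 ms/bit.

151.0 ms/bit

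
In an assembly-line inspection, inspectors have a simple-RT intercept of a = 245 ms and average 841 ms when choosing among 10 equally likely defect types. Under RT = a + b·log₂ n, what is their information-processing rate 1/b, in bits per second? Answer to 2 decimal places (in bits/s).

Choice component = 841 − 245 = 596 ms over log₂(10) = 3.3219 bits.
b = 596 / 3.3219 = 179.414 ms/bit, so 1/b = 5.574 bits/s.

5.57 bits/s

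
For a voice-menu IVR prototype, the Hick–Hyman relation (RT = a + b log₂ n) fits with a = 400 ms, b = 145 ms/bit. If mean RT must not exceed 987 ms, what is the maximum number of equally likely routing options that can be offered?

Information budget: (987 − 400)/145 = 4.0483 bits, so n ≤ 2^4.0483 = 16.544 → at most 16.

16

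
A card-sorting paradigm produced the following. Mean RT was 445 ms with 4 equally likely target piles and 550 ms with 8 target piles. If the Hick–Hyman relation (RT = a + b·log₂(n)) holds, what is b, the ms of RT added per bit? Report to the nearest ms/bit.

Slope: b = (550 − 445) / (log₂ 8 − log₂ 4) = 105/1.0000 = 105 ms/bit.

105 ms/bit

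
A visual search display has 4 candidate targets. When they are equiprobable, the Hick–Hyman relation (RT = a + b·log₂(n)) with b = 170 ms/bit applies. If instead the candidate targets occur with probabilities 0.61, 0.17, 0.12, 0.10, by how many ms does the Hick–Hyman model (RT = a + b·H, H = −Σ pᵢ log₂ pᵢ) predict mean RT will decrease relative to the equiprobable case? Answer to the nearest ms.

The RT saving is b·ΔH. Equiprobable H₀ = log₂(4) = 2.0000 bits; with the given probabilities H = 1.5688 bits.
b·(H₀ − H) = 170 × (2.0000 − 1.5688) = 73.30 ms.

73 ms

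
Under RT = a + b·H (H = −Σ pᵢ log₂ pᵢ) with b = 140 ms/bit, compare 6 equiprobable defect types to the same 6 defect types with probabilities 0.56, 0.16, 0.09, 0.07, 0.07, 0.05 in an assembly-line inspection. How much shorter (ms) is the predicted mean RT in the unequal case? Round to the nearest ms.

88 ms

Equiprobable entropy H₀ = log₂ 6 = 2.5850 bits.
Skewed entropy H = −Σ pᵢ log₂ pᵢ = 1.9573 bits.
ΔRT = b·(H₀ − H) = 140 × 0.6276 = 87.87 ms.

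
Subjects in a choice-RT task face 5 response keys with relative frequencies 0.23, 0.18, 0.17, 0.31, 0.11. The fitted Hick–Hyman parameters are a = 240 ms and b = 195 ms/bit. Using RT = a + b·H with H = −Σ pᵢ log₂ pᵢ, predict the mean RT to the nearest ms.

677 ms

Entropy contributions −pᵢ log₂ pᵢ: 0.4877, 0.4453, 0.4346, 0.5238, 0.3503; sum H = 2.2416 bits.
RT = a + bH = 240 + 195·2.2416 = 677.12 ms.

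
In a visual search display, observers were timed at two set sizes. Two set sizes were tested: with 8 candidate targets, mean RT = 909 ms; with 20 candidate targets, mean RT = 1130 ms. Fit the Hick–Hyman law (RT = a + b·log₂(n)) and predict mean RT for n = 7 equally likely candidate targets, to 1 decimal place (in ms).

876.8 ms

With log₂ n on the abscissa the relation is linear; from the two conditions:
  b = (1130 − 909) / (log₂ 20 − log₂ 8) = 221 / (4.3219 − 3) = 167.180 ms/bit
  a = 909 − 167.180 × 3 = 407.460 ms
Then RT(7) = 407.460 + 167.180 × log₂ 7 = 407.460 + 167.180 × 2.8074 ≈ 876.794 ms.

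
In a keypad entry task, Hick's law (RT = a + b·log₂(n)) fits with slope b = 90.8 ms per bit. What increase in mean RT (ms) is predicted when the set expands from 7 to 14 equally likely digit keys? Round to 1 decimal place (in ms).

The intercept a cancels: ΔRT = b·(log₂ n₂ − log₂ n₁) = b·log₂(n₂/n₁).
log₂(14) − log₂(7) = log₂(14/7) = log₂(2) = 1.
ΔRT = 90.8 × 1.0000 = 90.800 ms.

90.8 ms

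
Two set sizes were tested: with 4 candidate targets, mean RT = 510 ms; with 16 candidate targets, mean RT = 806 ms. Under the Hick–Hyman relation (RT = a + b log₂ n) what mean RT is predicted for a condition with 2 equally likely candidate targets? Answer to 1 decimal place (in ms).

362.0 ms

RT is linear in log₂ n, so two points fix the line:
  b = (806 − 510) / (log₂ 16 − log₂ 4) = 296 / (4 − 2) = 148.000 ms/bit
  a = 510 − 148.000 × 2 = 214.000 ms
Then RT(2) = 214.000 + 148.000 × log₂ 2 = 214.000 + 148.000 × 1 ≈ 362.000 ms.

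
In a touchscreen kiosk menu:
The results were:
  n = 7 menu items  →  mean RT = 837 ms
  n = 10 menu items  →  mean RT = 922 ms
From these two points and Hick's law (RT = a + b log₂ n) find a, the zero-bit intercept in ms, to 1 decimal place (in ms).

373.3 ms

The slope on a log₂ axis is (922 − 837) / (3.3219 − 2.8074) = 165.185 ms/bit.
a = RT₁ − b·log₂ n₁ = 837 − 165.185 × 2.8074 = 373.266 ms.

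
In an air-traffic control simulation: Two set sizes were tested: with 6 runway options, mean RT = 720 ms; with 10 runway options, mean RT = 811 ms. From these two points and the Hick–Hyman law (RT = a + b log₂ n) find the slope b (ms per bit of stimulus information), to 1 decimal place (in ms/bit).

123.5 ms/bit

Slope: b = (811 − 720) / (log₂ 10 − log₂ 6) = 91/0.7370 = 123.479 ms/bit.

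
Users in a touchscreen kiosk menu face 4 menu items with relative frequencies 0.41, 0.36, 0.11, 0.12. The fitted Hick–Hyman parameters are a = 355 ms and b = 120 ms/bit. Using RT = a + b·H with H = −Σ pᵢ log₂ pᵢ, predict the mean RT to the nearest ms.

Entropy contributions −pᵢ log₂ pᵢ: 0.5274, 0.5306, 0.3503, 0.3671; sum H = 1.7754 bits.
RT = a + bH = 355 + 120·1.7754 = 568.04 ms.

568 ms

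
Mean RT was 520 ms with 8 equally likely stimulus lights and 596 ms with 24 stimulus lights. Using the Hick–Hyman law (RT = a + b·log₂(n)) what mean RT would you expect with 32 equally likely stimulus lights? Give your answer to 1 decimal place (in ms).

615.9 ms

RT is linear in log₂ n, so two points fix the line:
  b = (596 − 520) / (log₂ 24 − log₂ 8) = 76 / (4.5850 − 3) = 47.951 ms/bit
  a = 520 − 47.951 × 3 = 376.148 ms
Then RT(32) = 376.148 + 47.951 × log₂ 32 = 376.148 + 47.951 × 5 ≈ 615.901 ms.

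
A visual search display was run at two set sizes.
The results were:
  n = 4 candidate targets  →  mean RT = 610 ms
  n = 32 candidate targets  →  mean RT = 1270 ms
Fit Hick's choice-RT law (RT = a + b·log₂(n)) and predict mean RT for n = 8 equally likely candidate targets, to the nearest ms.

830 ms

Fit slope and intercept:
  b = (1270 − 610) / (log₂ 32 − log₂ 4) = 660 / (5 − 2) = 220 ms/bit
  a = 610 − 220 × 2 = 170 ms
Then RT(8) = 170 + 220 × log₂ 8 = 170 + 220 × 3 ≈ 830.000 ms.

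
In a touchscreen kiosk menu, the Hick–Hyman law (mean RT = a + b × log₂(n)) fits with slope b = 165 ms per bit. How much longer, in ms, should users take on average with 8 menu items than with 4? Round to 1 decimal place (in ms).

165.0 ms

Only the slope matters, since a is common to both: ΔRT = b·log₂(n₂/n₁).
log₂(8) − log₂(4) = log₂(8/4) = log₂(2) = 1.
ΔRT = 165 × 1.0000 = 165.000 ms.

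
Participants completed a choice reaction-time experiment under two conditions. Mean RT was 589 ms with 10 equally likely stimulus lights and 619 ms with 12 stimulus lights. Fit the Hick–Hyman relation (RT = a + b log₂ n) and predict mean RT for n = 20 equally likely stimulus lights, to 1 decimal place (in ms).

RT is linear in log₂ n, so two points fix the line:
  b = (619 − 589) / (log₂ 12 − log₂ 10) = 30 / (3.5850 − 3.3219) = 114.054 ms/bit
  a = 589 − 114.054 × 3.3219 = 210.122 ms
Then RT(20) = 210.122 + 114.054 × log₂ 20 = 210.122 + 114.054 × 4.3219 ≈ 703.054 ms.

703.1 ms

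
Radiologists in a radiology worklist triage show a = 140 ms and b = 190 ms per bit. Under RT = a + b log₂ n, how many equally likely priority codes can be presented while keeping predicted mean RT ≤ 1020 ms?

24

Set 140 + 190·log₂ n ≤ 1020 → log₂ n ≤ (1020 − 140)/190 = 4.6316.
So n ≤ 2^4.6316 = 24.788; the largest integer n is 24.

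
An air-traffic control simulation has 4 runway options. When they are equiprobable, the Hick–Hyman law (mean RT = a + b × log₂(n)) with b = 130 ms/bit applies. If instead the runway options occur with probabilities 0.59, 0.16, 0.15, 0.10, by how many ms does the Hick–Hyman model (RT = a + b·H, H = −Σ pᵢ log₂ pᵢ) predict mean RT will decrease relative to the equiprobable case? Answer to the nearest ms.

50 ms

The RT saving is b·ΔH. Equiprobable H₀ = log₂(4) = 2.0000 bits; with the given probabilities H = 1.6149 bits.
b·(H₀ − H) = 130 × (2.0000 − 1.6149) = 50.07 ms.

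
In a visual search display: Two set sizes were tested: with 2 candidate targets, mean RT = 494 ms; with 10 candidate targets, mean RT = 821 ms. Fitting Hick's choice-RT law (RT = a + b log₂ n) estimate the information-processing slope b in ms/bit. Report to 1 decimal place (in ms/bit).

140.8 ms/bit

The slope on a log₂ axis is (821 − 494) / (3.3219 − 1) = 140.831 ms/bit.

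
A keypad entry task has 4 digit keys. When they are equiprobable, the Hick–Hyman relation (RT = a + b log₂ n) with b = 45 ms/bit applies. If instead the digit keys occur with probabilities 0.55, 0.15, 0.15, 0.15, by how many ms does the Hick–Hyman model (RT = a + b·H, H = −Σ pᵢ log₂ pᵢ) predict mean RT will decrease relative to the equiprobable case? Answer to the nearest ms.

13 ms

Equiprobable entropy H₀ = log₂ 4 = 2.0000 bits.
Skewed entropy H = −Σ pᵢ log₂ pᵢ = 1.7060 bits.
ΔRT = b·(H₀ − H) = 45 × 0.2940 = 13.23 ms.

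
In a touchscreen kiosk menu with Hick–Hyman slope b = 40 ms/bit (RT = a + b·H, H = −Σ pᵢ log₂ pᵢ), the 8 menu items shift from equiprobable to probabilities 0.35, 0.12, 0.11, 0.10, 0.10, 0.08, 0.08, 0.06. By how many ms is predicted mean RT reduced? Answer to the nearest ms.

10 ms

The RT saving is b·ΔH. Equiprobable H₀ = log₂(8) = 3.0000 bits; with the given probabilities H = 2.7384 bits.
b·(H₀ − H) = 40 × (3.0000 − 2.7384) = 10.46 ms.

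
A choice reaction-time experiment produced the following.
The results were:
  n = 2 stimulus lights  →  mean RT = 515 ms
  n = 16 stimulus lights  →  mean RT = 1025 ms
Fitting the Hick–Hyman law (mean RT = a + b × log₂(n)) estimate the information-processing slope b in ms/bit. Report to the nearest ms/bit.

Slope: b = (1025 − 515) / (log₂ 16 − log₂ 2) = 510/3.0000 = 170 ms/bit.

170 ms/bit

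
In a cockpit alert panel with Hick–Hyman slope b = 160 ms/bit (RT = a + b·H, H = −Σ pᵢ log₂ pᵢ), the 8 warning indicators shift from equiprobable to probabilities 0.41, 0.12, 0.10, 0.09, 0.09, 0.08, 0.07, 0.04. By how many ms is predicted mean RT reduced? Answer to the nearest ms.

The RT saving is b·ΔH. Equiprobable H₀ = log₂(8) = 3.0000 bits; with the given probabilities H = 2.5978 bits.
b·(H₀ − H) = 160 × (3.0000 − 2.5978) = 64.36 ms.

64 ms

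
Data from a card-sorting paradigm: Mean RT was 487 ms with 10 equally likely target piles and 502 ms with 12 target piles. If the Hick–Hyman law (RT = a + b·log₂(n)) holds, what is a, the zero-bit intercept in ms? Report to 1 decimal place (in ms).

b = (RT₂ − RT₁)/(log₂ n₂ − log₂ n₁) = (502 − 487)/(3.5850 − 3.3219) = 57.027 ms/bit.
a = RT₁ − b·log₂ n₁ = 487 − 57.027 × 3.3219 = 297.561 ms.

297.6 ms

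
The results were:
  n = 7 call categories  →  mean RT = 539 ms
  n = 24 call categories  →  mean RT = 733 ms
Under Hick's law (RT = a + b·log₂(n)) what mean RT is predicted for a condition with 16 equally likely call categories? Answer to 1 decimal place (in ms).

669.2 ms

Fit slope and intercept:
  b = (733 − 539) / (log₂ 24 − log₂ 7) = 194 / (4.5850 − 2.8074) = 109.135 ms/bit
  a = 539 − 109.135 × 2.8074 = 232.618 ms
Then RT(16) = 232.618 + 109.135 × log₂ 16 = 232.618 + 109.135 × 4 ≈ 669.160 ms.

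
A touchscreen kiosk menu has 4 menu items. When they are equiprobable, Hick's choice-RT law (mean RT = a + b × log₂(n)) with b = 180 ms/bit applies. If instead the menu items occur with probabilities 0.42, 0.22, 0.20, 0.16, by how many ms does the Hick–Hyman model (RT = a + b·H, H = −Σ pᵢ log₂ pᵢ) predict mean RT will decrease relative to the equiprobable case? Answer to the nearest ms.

19 ms

Equiprobable entropy H₀ = log₂ 4 = 2.0000 bits.
Skewed entropy H = −Σ pᵢ log₂ pᵢ = 1.8936 bits.
ΔRT = b·(H₀ − H) = 180 × 0.1064 = 19.15 ms.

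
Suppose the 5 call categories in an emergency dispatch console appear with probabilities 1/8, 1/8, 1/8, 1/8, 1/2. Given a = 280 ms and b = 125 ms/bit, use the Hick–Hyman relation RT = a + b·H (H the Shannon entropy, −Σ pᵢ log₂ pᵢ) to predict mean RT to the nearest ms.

H = −Σ pᵢ log₂ pᵢ = 0.125·3 + 0.125·3 + 0.125·3 + 0.125·3 + 0.5·1 = 2.000 bits.
RT = 280 + 125 × 2.000 = 530.00 ms.

530 ms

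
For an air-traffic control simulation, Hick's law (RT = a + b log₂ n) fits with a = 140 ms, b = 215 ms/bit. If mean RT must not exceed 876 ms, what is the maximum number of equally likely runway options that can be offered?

Set 140 + 215·log₂ n ≤ 876 → log₂ n ≤ (876 − 140)/215 = 3.4233.
So n ≤ 2^3.4233 = 10.728; the largest integer n is 10.

10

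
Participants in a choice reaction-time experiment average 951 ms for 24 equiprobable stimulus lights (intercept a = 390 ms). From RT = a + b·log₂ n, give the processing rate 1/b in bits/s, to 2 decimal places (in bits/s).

8.17 bits/s

Choice component = 951 − 390 = 561 ms over log₂(24) = 4.5850 bits.
b = 561 / 4.5850 = 122.357 ms/bit, so 1/b = 8.173 bits/s.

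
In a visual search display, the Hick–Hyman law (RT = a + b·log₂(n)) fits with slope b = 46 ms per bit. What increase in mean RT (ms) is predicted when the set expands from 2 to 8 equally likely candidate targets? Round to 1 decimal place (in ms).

92.0 ms

The intercept a cancels: ΔRT = b·(log₂ n₂ − log₂ n₁) = b·log₂(n₂/n₁).
log₂(8) − log₂(2) = log₂(8/2) = log₂(4) = 2.
ΔRT = 46 × 2.0000 = 92.000 ms.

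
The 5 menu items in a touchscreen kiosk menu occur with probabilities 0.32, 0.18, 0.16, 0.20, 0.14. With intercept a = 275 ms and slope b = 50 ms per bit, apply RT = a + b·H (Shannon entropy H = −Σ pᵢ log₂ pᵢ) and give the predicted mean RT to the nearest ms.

388 ms

H = 0.32·log₂(1/0.32) + 0.18·log₂(1/0.18) + 0.16·log₂(1/0.16) + 0.20·log₂(1/0.20) + 0.14·log₂(1/0.14) = 2.2559 bits.
RT = 275 + 50 × 2.2559 = 387.79 ms.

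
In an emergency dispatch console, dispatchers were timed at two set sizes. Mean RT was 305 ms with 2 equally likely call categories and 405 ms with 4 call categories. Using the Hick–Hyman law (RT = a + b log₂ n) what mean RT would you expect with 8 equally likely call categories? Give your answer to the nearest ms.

Fit slope and intercept:
  b = (405 − 305) / (log₂ 4 − log₂ 2) = 100 / (2 − 1) = 100 ms/bit
  a = 305 − 100 × 1 = 205 ms
Then RT(8) = 205 + 100 × log₂ 8 = 205 + 100 × 3 ≈ 505.000 ms.

505 ms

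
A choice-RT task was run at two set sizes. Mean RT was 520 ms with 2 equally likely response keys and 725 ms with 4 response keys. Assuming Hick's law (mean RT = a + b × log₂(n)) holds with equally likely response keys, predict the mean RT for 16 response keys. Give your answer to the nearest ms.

1135 ms

Fit slope and intercept:
  b = (725 − 520) / (log₂ 4 − log₂ 2) = 205 / (2 − 1) = 205 ms/bit
  a = 520 − 205 × 1 = 315 ms
Then RT(16) = 315 + 205 × log₂ 16 = 315 + 205 × 4 ≈ 1135.000 ms.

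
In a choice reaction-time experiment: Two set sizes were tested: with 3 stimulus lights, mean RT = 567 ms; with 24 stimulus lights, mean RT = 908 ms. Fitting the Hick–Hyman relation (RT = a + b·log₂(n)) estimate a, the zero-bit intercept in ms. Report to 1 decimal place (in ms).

The slope on a log₂ axis is (908 − 567) / (4.5850 − 1.5850) = 113.667 ms/bit.
a = RT₁ − b·log₂ n₁ = 567 − 113.667 × 1.5850 = 386.843 ms.

386.8 ms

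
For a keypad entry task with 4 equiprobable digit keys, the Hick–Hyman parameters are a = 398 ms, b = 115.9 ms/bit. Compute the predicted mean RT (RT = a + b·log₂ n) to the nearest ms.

630 ms

log₂(4) = 2 bits, so RT = 398 + 115.9 × 2 ≈ 629.800 ms.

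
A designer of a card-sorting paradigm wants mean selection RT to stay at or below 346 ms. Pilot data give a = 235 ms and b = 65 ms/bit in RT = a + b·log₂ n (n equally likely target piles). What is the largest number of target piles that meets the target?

3

65·log₂ n ≤ 346 − 235 = 111, giving log₂ n ≤ 1.7077 and n ≤ 3.266. The largest whole number is 3.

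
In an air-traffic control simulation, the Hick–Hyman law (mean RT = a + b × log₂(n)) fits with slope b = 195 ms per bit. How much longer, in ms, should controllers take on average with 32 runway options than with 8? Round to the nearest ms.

ΔRT = (a + b log₂ n₂) − (a + b log₂ n₁) = b·(log₂ n₂ − log₂ n₁).
log₂(32) − log₂(8) = log₂(32/8) = log₂(4) = 2.
ΔRT = 195 × 2.0000 = 390.000 ms.

390 ms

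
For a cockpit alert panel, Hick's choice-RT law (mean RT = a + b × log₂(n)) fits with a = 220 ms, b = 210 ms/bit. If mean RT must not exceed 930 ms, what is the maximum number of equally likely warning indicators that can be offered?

10

Set 220 + 210·log₂ n ≤ 930 → log₂ n ≤ (930 − 220)/210 = 3.3810.
So n ≤ 2^3.3810 = 10.418; the largest integer n is 10.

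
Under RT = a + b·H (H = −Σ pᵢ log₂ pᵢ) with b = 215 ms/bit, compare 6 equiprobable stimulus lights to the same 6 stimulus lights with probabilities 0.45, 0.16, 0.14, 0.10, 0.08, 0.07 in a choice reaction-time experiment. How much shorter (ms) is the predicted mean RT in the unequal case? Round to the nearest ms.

The RT saving is b·ΔH. Equiprobable H₀ = log₂(6) = 2.5850 bits; with the given probabilities H = 2.2308 bits.
b·(H₀ − H) = 215 × (2.5850 − 2.2308) = 76.15 ms.

76 ms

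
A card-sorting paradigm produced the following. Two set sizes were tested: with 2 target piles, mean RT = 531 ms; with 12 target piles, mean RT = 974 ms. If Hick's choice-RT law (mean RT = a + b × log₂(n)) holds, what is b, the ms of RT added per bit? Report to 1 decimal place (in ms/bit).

171.4 ms/bit

The slope on a log₂ axis is (974 − 531) / (3.5850 − 1) = 171.376 ms/bit.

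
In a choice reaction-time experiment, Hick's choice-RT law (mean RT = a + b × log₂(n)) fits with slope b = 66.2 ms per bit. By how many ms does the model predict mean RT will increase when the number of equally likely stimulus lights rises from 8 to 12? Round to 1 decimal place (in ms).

The intercept a cancels: ΔRT = b·(log₂ n₂ − log₂ n₁) = b·log₂(n₂/n₁).
log₂(12) − log₂(8) = 3.5850 − 3 = 0.5850.
ΔRT = 66.2 × 0.5850 = 38.725 ms.

38.7 ms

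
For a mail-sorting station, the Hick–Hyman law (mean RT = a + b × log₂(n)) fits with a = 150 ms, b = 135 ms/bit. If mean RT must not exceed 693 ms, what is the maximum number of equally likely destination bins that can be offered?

16

Information budget: (693 − 150)/135 = 4.0222 bits, so n ≤ 2^4.0222 = 16.248 → at most 16.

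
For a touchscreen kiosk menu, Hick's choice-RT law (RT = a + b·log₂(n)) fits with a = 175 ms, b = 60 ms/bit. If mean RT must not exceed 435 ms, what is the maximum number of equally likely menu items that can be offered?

60·log₂ n ≤ 435 − 175 = 260, giving log₂ n ≤ 4.3333 and n ≤ 20.159. The largest whole number is 20.

20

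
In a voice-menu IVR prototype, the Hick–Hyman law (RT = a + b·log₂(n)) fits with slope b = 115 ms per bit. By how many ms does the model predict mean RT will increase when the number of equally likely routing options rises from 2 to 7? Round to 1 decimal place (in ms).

The intercept a cancels: ΔRT = b·(log₂ n₂ − log₂ n₁) = b·log₂(n₂/n₁).
log₂(7) − log₂(2) = 2.8074 − 1 = 1.8074.
ΔRT = 115 × 1.8074 = 207.846 ms.

207.8 ms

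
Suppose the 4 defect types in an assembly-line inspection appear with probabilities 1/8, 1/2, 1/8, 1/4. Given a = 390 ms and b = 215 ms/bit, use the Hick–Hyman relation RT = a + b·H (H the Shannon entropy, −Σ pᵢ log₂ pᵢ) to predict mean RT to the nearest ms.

Each term −pᵢ log₂ pᵢ: 0.125·3 + 0.5·1 + 0.125·3 + 0.25·2; summed, H = 1.750 bits.
Mean RT = a + bH = 390 + 215·1.750 = 766.25 ms.

766 ms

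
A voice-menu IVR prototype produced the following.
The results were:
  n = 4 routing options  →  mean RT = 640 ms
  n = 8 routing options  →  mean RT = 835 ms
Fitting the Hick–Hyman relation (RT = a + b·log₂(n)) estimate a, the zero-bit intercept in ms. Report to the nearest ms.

The slope on a log₂ axis is (835 − 640) / (3 − 2) = 195 ms/bit.
a = RT₁ − b·log₂ n₁ = 640 − 195 × 2 = 250.000 ms.

250 ms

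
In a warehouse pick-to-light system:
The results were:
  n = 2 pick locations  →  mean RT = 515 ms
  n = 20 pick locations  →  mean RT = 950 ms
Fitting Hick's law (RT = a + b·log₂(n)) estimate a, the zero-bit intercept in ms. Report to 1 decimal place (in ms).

Slope: b = (950 − 515) / (log₂ 20 − log₂ 2) = 435/3.3219 = 130.948 ms/bit.
Intercept: a = 515 − 130.948·log₂(2) = 384.052 ms.

384.1 ms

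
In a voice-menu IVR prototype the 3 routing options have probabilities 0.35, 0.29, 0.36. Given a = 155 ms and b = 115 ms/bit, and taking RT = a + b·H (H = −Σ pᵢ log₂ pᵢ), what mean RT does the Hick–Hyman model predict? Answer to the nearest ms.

Entropy contributions −pᵢ log₂ pᵢ: 0.5301, 0.5179, 0.5306; sum H = 1.5786 bits.
RT = a + bH = 155 + 115·1.5786 = 336.54 ms.

337 ms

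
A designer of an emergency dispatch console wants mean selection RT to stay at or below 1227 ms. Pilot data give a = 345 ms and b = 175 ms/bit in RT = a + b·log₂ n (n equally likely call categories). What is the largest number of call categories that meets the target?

Information budget: (1227 − 345)/175 = 5.0400 bits, so n ≤ 2^5.0400 = 32.900 → at most 32.

32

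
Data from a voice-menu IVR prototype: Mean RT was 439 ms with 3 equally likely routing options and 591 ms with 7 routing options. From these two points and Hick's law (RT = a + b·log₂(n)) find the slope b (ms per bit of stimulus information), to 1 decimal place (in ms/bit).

b = (RT₂ − RT₁)/(log₂ n₂ − log₂ n₁) = (591 − 439)/(2.8074 − 1.5850) = 124.346 ms/bit.

124.3 ms/bit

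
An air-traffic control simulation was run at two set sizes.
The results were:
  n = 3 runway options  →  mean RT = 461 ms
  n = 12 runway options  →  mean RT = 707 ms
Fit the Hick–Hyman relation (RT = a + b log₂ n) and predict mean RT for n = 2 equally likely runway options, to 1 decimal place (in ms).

With log₂ n on the abscissa the relation is linear; from the two conditions:
  b = (707 − 461) / (log₂ 12 − log₂ 3) = 246 / (3.5850 − 1.5850) = 123.000 ms/bit
  a = 461 − 123.000 × 1.5850 = 266.050 ms
Then RT(2) = 266.050 + 123.000 × log₂ 2 = 266.050 + 123.000 × 1 ≈ 389.050 ms.

389.0 ms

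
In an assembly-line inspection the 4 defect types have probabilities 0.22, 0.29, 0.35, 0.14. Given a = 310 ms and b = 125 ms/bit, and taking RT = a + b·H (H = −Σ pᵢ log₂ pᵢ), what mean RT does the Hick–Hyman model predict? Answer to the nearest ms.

551 ms

H = 0.22·log₂(1/0.22) + 0.29·log₂(1/0.29) + 0.35·log₂(1/0.35) + 0.14·log₂(1/0.14) = 1.9257 bits.
RT = 310 + 125 × 1.9257 = 550.71 ms.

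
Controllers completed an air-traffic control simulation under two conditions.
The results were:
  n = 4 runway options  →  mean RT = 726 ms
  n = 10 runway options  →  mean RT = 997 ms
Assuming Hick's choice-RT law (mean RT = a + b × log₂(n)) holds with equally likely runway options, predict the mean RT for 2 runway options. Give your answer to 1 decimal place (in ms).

With log₂ n on the abscissa the relation is linear; from the two conditions:
  b = (997 − 726) / (log₂ 10 − log₂ 4) = 271 / (3.3219 − 2) = 205.004 ms/bit
  a = 726 − 205.004 × 2 = 315.993 ms
Then RT(2) = 315.993 + 205.004 × log₂ 2 = 315.993 + 205.004 × 1 ≈ 520.996 ms.

521.0 ms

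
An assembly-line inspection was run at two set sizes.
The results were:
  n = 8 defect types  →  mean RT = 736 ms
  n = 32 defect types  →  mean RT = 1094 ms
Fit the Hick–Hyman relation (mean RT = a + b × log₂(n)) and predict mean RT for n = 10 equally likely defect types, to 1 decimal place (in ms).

Fit slope and intercept:
  b = (1094 − 736) / (log₂ 32 − log₂ 8) = 358 / (5 − 3) = 179.000 ms/bit
  a = 736 − 179.000 × 3 = 199.000 ms
Then RT(10) = 199.000 + 179.000 × log₂ 10 = 199.000 + 179.000 × 3.3219 ≈ 793.625 ms.

793.6 ms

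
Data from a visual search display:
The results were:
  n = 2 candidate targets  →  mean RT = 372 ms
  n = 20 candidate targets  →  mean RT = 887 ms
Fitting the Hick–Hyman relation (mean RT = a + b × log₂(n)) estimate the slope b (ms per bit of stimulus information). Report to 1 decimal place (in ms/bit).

155.0 ms/bit

b = (RT₂ − RT₁)/(log₂ n₂ − log₂ n₁) = (887 − 372)/(4.3219 − 1) = 155.030 ms/bit.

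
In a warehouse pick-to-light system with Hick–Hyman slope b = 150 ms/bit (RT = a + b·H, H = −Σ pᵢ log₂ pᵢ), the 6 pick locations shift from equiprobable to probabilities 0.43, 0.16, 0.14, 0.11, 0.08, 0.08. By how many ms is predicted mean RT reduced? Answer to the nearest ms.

The RT saving is b·ΔH. Equiprobable H₀ = log₂(6) = 2.5850 bits; with the given probabilities H = 2.2770 bits.
b·(H₀ − H) = 150 × (2.5850 − 2.2770) = 46.20 ms.

46 ms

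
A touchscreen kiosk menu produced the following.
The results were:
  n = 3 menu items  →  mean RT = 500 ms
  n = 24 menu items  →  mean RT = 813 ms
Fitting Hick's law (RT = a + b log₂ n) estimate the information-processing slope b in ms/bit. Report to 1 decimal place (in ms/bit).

104.3 ms/bit

b = (RT₂ − RT₁)/(log₂ n₂ − log₂ n₁) = (813 − 500)/(4.5850 − 1.5850) = 104.333 ms/bit.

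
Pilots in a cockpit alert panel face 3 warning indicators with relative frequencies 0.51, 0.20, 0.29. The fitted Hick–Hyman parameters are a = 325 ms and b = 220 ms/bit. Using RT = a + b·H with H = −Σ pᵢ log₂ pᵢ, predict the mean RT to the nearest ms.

650 ms

H = 0.51·log₂(1/0.51) + 0.20·log₂(1/0.20) + 0.29·log₂(1/0.29) = 1.4777 bits.
RT = 325 + 220 × 1.4777 = 650.10 ms.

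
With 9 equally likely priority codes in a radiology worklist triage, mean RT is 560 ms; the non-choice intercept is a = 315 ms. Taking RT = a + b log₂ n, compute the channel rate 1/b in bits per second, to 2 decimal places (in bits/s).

b = (560 − 315)/log₂ 9 = 245/3.1699 = 77.289 ms per bit = 0.07729 s/bit; the reciprocal is 12.938 bits/s.

12.94 bits/s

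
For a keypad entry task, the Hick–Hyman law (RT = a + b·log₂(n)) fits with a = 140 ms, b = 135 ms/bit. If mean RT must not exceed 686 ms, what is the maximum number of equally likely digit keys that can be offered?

Information budget: (686 − 140)/135 = 4.0444 bits, so n ≤ 2^4.0444 = 16.501 → at most 16.

16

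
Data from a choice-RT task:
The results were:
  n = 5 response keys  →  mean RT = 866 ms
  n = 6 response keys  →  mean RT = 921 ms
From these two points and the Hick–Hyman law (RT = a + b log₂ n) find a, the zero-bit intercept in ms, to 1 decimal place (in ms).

The slope on a log₂ axis is (921 − 866) / (2.5850 − 2.3219) = 209.098 ms/bit.
Intercept: a = 866 − 209.098·log₂(5) = 380.489 ms.

380.5 ms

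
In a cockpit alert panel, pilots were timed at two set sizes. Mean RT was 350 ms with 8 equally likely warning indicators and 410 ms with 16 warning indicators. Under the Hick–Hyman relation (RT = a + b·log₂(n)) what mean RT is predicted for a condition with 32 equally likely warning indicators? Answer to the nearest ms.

Solve the two-equation system in a and b:
  b = (410 − 350) / (log₂ 16 − log₂ 8) = 60 / (4 − 3) = 60 ms/bit
  a = 350 − 60 × 3 = 170 ms
Then RT(32) = 170 + 60 × log₂ 32 = 170 + 60 × 5 ≈ 470.000 ms.

470 ms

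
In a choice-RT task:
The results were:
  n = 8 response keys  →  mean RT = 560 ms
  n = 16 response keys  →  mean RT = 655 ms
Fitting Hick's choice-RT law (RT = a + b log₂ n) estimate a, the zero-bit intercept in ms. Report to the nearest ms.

The slope on a log₂ axis is (655 − 560) / (4 − 3) = 95 ms/bit.
a = RT₁ − b·log₂ n₁ = 560 − 95 × 3 = 275.000 ms.

275 ms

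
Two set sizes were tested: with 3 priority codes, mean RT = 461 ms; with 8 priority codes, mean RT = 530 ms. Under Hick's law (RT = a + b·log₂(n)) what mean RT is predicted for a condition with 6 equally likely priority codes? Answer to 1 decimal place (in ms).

509.8 ms

Fit slope and intercept:
  b = (530 − 461) / (log₂ 8 − log₂ 3) = 69 / (3 − 1.5850) = 48.762 ms/bit
  a = 461 − 48.762 × 1.5850 = 383.714 ms
Then RT(6) = 383.714 + 48.762 × log₂ 6 = 383.714 + 48.762 × 2.5850 ≈ 509.762 ms.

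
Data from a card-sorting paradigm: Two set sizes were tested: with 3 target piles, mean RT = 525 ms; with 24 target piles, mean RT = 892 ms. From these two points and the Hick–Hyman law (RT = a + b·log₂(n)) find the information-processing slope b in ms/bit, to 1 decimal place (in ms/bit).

122.3 ms/bit

Slope: b = (892 − 525) / (log₂ 24 − log₂ 3) = 367/3.0000 = 122.333 ms/bit.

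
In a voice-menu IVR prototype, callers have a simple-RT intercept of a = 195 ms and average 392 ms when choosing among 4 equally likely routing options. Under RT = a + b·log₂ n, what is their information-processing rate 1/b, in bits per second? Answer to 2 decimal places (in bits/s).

Choice component = 392 − 195 = 197 ms over log₂(4) = 2 bits.
b = 197 / 2 = 98.500 ms/bit, so 1/b = 10.152 bits/s.

10.15 bits/s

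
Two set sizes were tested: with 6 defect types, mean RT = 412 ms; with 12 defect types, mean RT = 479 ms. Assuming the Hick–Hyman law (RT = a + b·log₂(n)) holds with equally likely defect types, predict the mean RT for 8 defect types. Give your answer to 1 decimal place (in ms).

439.8 ms

RT is linear in log₂ n, so two points fix the line:
  b = (479 − 412) / (log₂ 12 − log₂ 6) = 67 / (3.5850 − 2.5850) = 67.000 ms/bit
  a = 412 − 67.000 × 2.5850 = 238.808 ms
Then RT(8) = 238.808 + 67.000 × log₂ 8 = 238.808 + 67.000 × 3 ≈ 439.808 ms.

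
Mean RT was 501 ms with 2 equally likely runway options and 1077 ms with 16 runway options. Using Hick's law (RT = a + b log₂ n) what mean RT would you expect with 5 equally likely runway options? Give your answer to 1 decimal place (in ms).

Solve the two-equation system in a and b:
  b = (1077 − 501) / (log₂ 16 − log₂ 2) = 576 / (4 − 1) = 192.000 ms/bit
  a = 501 − 192.000 × 1 = 309.000 ms
Then RT(5) = 309.000 + 192.000 × log₂ 5 = 309.000 + 192.000 × 2.3219 ≈ 754.810 ms.

754.8 ms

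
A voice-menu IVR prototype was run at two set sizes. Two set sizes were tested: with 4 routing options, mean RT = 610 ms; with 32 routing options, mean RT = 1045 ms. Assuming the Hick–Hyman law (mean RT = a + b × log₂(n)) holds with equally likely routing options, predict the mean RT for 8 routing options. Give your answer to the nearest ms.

With log₂ n on the abscissa the relation is linear; from the two conditions:
  b = (1045 − 610) / (log₂ 32 − log₂ 4) = 435 / (5 − 2) = 145 ms/bit
  a = 610 − 145 × 2 = 320 ms
Then RT(8) = 320 + 145 × log₂ 8 = 320 + 145 × 3 ≈ 755.000 ms.

755 ms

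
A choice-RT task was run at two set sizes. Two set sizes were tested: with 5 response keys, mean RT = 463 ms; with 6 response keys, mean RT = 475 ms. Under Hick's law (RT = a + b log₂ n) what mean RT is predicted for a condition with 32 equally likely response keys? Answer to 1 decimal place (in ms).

585.2 ms

With log₂ n on the abscissa the relation is linear; from the two conditions:
  b = (475 − 463) / (log₂ 6 − log₂ 5) = 12 / (2.5850 − 2.3219) = 45.621 ms/bit
  a = 463 − 45.621 × 2.3219 = 357.070 ms
Then RT(32) = 357.070 + 45.621 × log₂ 32 = 357.070 + 45.621 × 5 ≈ 585.177 ms.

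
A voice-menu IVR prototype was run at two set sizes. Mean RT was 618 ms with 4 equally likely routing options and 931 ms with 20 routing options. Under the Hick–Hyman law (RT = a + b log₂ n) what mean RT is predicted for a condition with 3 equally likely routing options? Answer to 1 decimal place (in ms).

562.1 ms

Solve the two-equation system in a and b:
  b = (931 − 618) / (log₂ 20 − log₂ 4) = 313 / (4.3219 − 2) = 134.802 ms/bit
  a = 618 − 134.802 × 2 = 348.396 ms
Then RT(3) = 348.396 + 134.802 × log₂ 3 = 348.396 + 134.802 × 1.5850 ≈ 562.052 ms.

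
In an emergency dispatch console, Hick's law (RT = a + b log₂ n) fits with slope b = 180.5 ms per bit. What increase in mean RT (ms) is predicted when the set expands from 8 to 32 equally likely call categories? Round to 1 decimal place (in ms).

ΔRT = (a + b log₂ n₂) − (a + b log₂ n₁) = b·(log₂ n₂ − log₂ n₁).
log₂(32) − log₂(8) = log₂(32/8) = log₂(4) = 2.
ΔRT = 180.5 × 2.0000 = 361.000 ms.

361.0 ms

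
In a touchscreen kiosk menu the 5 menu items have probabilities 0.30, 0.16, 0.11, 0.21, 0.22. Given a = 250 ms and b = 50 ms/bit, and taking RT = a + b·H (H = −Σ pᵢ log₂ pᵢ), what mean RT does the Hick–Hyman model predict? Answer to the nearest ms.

362 ms

H = 0.30·log₂(1/0.30) + 0.16·log₂(1/0.16) + 0.11·log₂(1/0.11) + 0.21·log₂(1/0.21) + 0.22·log₂(1/0.22) = 2.2478 bits.
RT = 250 + 50 × 2.2478 = 362.39 ms.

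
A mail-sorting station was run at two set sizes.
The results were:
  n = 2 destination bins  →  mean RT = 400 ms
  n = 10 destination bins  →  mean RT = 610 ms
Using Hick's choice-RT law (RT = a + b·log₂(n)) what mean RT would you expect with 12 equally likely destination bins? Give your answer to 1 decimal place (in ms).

633.8 ms

Fit slope and intercept:
  b = (610 − 400) / (log₂ 10 − log₂ 2) = 210 / (3.3219 − 1) = 90.442 ms/bit
  a = 400 − 90.442 × 1 = 309.558 ms
Then RT(12) = 309.558 + 90.442 × log₂ 12 = 309.558 + 90.442 × 3.5850 ≈ 633.789 ms.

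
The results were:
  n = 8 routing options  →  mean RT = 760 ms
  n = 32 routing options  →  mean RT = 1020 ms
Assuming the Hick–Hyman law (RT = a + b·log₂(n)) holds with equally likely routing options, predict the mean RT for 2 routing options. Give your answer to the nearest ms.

Fit slope and intercept:
  b = (1020 − 760) / (log₂ 32 − log₂ 8) = 260 / (5 − 3) = 130 ms/bit
  a = 760 − 130 × 3 = 370 ms
Then RT(2) = 370 + 130 × log₂ 2 = 370 + 130 × 1 ≈ 500.000 ms.

500 ms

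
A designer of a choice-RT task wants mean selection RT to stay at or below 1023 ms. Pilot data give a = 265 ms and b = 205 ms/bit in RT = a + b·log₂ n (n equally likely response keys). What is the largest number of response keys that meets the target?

12

Set 265 + 205·log₂ n ≤ 1023 → log₂ n ≤ (1023 − 265)/205 = 3.6976.
So n ≤ 2^3.6976 = 12.974; the largest integer n is 12.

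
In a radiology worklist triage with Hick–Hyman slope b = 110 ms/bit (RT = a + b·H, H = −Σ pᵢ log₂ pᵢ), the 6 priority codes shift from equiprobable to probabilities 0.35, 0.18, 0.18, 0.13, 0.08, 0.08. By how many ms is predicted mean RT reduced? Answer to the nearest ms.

22 ms

The RT saving is b·ΔH. Equiprobable H₀ = log₂(6) = 2.5850 bits; with the given probabilities H = 2.3864 bits.
b·(H₀ − H) = 110 × (2.5850 − 2.3864) = 21.84 ms.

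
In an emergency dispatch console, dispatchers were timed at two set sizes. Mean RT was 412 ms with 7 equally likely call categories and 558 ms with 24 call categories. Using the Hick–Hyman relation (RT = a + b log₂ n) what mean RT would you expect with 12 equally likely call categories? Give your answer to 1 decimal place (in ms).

With log₂ n on the abscissa the relation is linear; from the two conditions:
  b = (558 − 412) / (log₂ 24 − log₂ 7) = 146 / (4.5850 − 2.8074) = 82.133 ms/bit
  a = 412 − 82.133 × 2.8074 = 181.424 ms
Then RT(12) = 181.424 + 82.133 × log₂ 12 = 181.424 + 82.133 × 3.5850 ≈ 475.867 ms.

475.9 ms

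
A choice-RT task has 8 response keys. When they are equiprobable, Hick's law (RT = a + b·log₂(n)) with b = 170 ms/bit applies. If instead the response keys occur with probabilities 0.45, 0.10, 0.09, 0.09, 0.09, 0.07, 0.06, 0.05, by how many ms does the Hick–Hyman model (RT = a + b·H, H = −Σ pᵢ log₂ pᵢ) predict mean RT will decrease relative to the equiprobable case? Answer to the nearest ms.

82 ms

Equiprobable entropy H₀ = log₂ 8 = 3.0000 bits.
Skewed entropy H = −Σ pᵢ log₂ pᵢ = 2.5167 bits.
ΔRT = b·(H₀ − H) = 170 × 0.4833 = 82.15 ms.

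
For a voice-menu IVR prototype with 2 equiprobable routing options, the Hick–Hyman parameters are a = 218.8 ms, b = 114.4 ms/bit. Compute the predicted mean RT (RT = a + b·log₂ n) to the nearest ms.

333 ms

log₂(2) = 1 bits, so RT = 218.8 + 114.4 × 1 ≈ 333.200 ms.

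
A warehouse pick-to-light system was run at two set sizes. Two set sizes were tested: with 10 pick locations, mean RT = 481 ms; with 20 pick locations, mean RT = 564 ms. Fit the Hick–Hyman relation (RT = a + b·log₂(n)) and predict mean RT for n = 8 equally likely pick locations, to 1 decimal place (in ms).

With log₂ n on the abscissa the relation is linear; from the two conditions:
  b = (564 − 481) / (log₂ 20 − log₂ 10) = 83 / (4.3219 − 3.3219) = 83.000 ms/bit
  a = 481 − 83.000 × 3.3219 = 205.280 ms
Then RT(8) = 205.280 + 83.000 × log₂ 8 = 205.280 + 83.000 × 3 ≈ 454.280 ms.

454.3 ms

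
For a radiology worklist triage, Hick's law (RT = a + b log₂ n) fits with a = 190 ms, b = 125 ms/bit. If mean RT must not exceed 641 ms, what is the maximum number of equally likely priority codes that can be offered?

Information budget: (641 − 190)/125 = 3.6080 bits, so n ≤ 2^3.6080 = 12.193 → at most 12.

12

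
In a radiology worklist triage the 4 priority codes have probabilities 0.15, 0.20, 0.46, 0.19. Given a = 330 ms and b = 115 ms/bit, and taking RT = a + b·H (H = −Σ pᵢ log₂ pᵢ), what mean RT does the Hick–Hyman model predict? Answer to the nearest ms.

H = 0.15·log₂(1/0.15) + 0.20·log₂(1/0.20) + 0.46·log₂(1/0.46) + 0.19·log₂(1/0.19) = 1.8455 bits.
RT = 330 + 115 × 1.8455 = 542.23 ms.

542 ms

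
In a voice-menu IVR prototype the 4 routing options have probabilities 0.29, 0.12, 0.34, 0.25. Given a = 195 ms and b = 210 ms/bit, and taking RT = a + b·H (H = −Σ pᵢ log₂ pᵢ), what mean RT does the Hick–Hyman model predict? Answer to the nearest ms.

H = 0.29·log₂(1/0.29) + 0.12·log₂(1/0.12) + 0.34·log₂(1/0.34) + 0.25·log₂(1/0.25) = 1.9141 bits.
RT = 195 + 210 × 1.9141 = 596.97 ms.

597 ms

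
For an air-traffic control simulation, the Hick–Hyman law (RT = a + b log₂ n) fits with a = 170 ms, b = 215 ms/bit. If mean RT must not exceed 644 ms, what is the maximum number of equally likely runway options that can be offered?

4

215·log₂ n ≤ 644 − 170 = 474, giving log₂ n ≤ 2.2047 and n ≤ 4.610. The largest whole number is 4.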